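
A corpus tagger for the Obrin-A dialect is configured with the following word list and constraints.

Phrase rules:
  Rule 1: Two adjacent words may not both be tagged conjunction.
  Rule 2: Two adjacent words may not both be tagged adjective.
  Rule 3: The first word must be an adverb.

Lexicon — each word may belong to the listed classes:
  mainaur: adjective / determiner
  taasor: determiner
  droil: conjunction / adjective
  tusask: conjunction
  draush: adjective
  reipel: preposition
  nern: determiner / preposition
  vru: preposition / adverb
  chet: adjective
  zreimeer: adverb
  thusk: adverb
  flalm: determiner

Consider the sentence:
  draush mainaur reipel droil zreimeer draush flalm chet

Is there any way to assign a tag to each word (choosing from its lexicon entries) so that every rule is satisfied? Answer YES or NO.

NO

Candidates per position — 1:draush {adjective}; 2:mainaur {adjective,determiner}; 3:reipel {preposition}; 4:droil {conjunction,adjective}; 5:zreimeer {adverb}; 6:draush {adjective}; 7:flalm {determiner}; 8:chet {adjective}.
Rule 3 cannot be satisfied by any choice of tags from the lexicon.
So there is no consistent tagging.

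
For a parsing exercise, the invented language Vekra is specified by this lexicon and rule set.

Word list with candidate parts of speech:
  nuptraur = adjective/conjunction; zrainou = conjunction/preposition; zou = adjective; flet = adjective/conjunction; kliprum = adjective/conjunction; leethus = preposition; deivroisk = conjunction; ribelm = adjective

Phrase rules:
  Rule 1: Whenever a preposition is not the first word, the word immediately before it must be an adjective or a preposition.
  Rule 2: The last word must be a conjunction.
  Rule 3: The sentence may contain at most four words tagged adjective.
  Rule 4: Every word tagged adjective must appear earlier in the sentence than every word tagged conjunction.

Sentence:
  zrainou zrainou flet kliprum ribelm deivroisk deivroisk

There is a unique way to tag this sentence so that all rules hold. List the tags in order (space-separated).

preposition preposition adjective adjective adjective conjunction conjunction

Candidates per position — 1:zrainou {conjunction,preposition}; 2:zrainou {conjunction,preposition}; 3:flet {adjective,conjunction}; 4:kliprum {adjective,conjunction}; 5:ribelm {adjective}; 6:deivroisk {conjunction}; 7:deivroisk {conjunction}.
Word 1 cannot be conjunction — rule 4 would then fail for every completion. It is preposition.
Word 2 cannot be conjunction — rule 4 would then fail for every completion. It is preposition.
Word 3 cannot be conjunction — rule 4 would then fail for every completion. It is adjective.
Word 4 cannot be conjunction — rule 4 would then fail for every completion. It is adjective.
The only consistent sequence is: preposition preposition adjective adjective adjective conjunction conjunction.
Rule-by-rule: rule 1 satisfied; rule 2 satisfied; rule 3 satisfied; rule 4 satisfied.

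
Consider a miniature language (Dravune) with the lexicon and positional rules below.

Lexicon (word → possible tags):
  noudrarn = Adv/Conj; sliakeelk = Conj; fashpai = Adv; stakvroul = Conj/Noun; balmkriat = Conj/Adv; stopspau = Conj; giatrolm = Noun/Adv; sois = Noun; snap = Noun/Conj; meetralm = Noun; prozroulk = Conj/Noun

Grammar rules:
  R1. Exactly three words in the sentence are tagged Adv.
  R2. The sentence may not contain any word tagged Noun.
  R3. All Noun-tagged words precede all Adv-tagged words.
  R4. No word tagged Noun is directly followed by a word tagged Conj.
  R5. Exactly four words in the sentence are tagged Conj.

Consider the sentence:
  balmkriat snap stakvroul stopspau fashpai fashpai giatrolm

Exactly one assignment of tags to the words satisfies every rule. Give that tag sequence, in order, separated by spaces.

Conj Conj Conj Conj Adv Adv Adv

Candidates per position — 1:balmkriat {Conj,Adv}; 2:snap {Noun,Conj}; 3:stakvroul {Conj,Noun}; 4:stopspau {Conj}; 5:fashpai {Adv}; 6:fashpai {Adv}; 7:giatrolm {Noun,Adv}.
At position 1, choosing Adv makes rule 5 impossible to satisfy; hence Conj.
At position 2, choosing Noun makes rule 2 impossible to satisfy; hence Conj.
At position 3, choosing Noun makes rule 2 impossible to satisfy; hence Conj.
At position 7, choosing Noun makes rule 1 impossible to satisfy; hence Adv.
That leaves exactly one tagging: Conj Conj Conj Conj Adv Adv Adv.
Check: rule 1 ok; rule 2 ok; rule 3 ok; rule 4 ok; rule 5 ok.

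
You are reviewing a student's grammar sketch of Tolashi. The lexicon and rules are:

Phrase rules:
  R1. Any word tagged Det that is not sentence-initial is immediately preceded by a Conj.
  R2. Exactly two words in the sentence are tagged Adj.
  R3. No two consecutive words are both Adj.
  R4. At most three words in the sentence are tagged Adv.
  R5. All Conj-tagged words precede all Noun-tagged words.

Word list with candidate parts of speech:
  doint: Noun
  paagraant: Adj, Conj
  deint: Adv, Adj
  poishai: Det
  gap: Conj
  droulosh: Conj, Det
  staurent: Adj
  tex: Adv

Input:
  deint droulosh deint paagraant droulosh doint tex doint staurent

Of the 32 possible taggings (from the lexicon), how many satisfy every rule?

Candidates per position — 1:deint {Adv,Adj}; 2:droulosh {Conj,Det}; 3:deint {Adv,Adj}; 4:paagraant {Adj,Conj}; 5:droulosh {Conj,Det}; 6:doint {Noun}; 7:tex {Adv}; 8:doint {Noun}; 9:staurent {Adj}.
There are 32 candidate sequences in total.
The sequences that satisfy every rule: Adv Conj Adv Adj Conj Noun Adv Noun Adj; Adv Conj Adj Conj Conj Noun Adv Noun Adj; Adv Conj Adj Conj Det Noun Adv Noun Adj; Adj Conj Adv Conj Conj Noun Adv Noun Adj; Adj Conj Adv Conj Det Noun Adv Noun Adj.
Count = 5.

5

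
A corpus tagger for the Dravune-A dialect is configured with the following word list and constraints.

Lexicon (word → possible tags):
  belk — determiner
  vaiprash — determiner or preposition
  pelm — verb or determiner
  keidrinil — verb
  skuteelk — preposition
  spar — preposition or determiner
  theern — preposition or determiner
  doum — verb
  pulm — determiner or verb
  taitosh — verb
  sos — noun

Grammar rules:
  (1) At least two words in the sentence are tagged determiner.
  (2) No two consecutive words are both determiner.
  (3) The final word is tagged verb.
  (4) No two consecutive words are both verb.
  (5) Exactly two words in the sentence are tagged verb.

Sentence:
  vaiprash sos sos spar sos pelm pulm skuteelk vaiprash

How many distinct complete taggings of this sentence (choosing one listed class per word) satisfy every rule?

0

Candidates per position — 1:vaiprash {determiner,preposition}; 2:sos {noun}; 3:sos {noun}; 4:spar {preposition,determiner}; 5:sos {noun}; 6:pelm {verb,determiner}; 7:pulm {determiner,verb}; 8:skuteelk {preposition}; 9:vaiprash {determiner,preposition}.
There are 32 candidate sequences in total.
Rule 3 cannot be satisfied by any choice of tags from the lexicon.
So there is no consistent tagging.
Count = 0.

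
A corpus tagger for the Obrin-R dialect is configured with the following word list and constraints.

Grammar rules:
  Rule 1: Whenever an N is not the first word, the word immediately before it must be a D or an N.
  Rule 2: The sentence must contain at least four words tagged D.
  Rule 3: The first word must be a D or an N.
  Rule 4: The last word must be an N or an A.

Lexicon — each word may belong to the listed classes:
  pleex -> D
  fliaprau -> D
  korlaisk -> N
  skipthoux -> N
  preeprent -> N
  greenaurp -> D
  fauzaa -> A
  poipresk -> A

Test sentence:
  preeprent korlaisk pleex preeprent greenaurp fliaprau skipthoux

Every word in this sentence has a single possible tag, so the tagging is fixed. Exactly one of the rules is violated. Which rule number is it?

2

Fixed tagging: N N D N D D N.
Applying the rules: R1 ✓, R2 ✗, R3 ✓, R4 ✓.
Only rule 2 fails.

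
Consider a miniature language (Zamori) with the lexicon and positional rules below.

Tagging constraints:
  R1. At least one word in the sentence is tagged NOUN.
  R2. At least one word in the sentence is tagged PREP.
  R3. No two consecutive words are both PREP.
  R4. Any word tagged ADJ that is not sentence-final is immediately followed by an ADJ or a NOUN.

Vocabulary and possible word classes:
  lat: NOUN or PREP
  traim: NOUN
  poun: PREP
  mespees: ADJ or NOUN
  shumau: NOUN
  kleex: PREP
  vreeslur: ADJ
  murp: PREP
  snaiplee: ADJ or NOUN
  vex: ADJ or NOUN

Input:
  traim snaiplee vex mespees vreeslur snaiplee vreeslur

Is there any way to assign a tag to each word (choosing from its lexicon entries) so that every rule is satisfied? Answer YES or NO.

Candidates per position — 1:traim {NOUN}; 2:snaiplee {ADJ,NOUN}; 3:vex {ADJ,NOUN}; 4:mespees {ADJ,NOUN}; 5:vreeslur {ADJ}; 6:snaiplee {ADJ,NOUN}; 7:vreeslur {ADJ}.
Rule 2 cannot be satisfied by any choice of tags from the lexicon.
So there is no consistent tagging.

NO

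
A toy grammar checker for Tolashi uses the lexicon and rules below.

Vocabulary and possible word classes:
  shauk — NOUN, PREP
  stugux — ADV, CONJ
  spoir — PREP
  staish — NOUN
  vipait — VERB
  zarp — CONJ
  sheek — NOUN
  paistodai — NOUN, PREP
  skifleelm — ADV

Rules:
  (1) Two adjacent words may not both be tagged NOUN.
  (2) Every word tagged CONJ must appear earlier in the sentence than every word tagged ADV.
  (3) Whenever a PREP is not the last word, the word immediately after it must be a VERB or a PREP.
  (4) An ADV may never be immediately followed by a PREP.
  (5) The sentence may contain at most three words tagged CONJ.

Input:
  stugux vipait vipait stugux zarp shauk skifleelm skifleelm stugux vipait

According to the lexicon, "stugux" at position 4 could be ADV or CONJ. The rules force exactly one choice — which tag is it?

CONJ

Candidates per position — 1:stugux {ADV,CONJ}; 2:vipait {VERB}; 3:vipait {VERB}; 4:stugux {ADV,CONJ}; 5:zarp {CONJ}; 6:shauk {NOUN,PREP}; 7:skifleelm {ADV}; 8:skifleelm {ADV}; 9:stugux {ADV,CONJ}; 10:vipait {VERB}.
At position 1, choosing ADV makes rule 2 impossible to satisfy; hence CONJ.
At position 4, choosing ADV makes rule 2 impossible to satisfy; hence CONJ.
At position 6, choosing PREP makes rule 3 impossible to satisfy; hence NOUN.
At position 9, choosing CONJ makes rule 2 impossible to satisfy; hence ADV.
So the tagging must be: CONJ VERB VERB CONJ CONJ NOUN ADV ADV ADV VERB.
Checking: rule 1 ok; rule 2 ok; rule 3 ok; rule 4 ok; rule 5 ok.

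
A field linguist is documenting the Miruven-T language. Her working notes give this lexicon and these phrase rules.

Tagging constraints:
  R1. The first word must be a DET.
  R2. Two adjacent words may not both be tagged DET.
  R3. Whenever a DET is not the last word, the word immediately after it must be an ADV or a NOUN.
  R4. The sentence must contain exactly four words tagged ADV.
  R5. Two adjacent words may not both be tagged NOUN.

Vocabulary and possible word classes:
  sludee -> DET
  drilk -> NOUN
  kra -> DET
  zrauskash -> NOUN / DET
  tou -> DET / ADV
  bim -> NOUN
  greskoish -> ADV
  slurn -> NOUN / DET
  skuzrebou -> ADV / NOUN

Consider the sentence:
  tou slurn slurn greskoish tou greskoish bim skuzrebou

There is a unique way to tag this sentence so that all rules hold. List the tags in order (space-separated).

DET NOUN DET ADV ADV ADV NOUN ADV

Candidates per position — 1:tou {DET,ADV}; 2:slurn {NOUN,DET}; 3:slurn {NOUN,DET}; 4:greskoish {ADV}; 5:tou {DET,ADV}; 6:greskoish {ADV}; 7:bim {NOUN}; 8:skuzrebou {ADV,NOUN}.
Position 1: ADV is ruled out by rule 1; that leaves DET.
Position 2: DET is ruled out by rule 2; that leaves NOUN.
Position 3: NOUN is ruled out by rule 5; that leaves DET.
Position 5: DET is ruled out by rule 4; that leaves ADV.
Position 8: NOUN is ruled out by rule 4; that leaves ADV.
That leaves exactly one tagging: DET NOUN DET ADV ADV ADV NOUN ADV.
Check: rule 1 ✓; rule 2 ✓; rule 3 ✓; rule 4 ✓; rule 5 ✓.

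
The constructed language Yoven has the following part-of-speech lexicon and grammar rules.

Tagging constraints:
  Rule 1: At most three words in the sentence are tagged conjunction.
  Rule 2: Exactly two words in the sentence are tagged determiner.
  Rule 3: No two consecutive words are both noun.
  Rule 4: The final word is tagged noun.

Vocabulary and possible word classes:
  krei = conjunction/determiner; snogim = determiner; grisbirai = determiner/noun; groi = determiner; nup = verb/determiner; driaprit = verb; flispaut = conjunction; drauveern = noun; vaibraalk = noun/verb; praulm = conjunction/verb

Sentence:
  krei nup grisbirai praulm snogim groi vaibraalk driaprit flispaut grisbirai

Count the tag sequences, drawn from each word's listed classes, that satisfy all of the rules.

Candidates per position — 1:krei {conjunction,determiner}; 2:nup {verb,determiner}; 3:grisbirai {determiner,noun}; 4:praulm {conjunction,verb}; 5:snogim {determiner}; 6:groi {determiner}; 7:vaibraalk {noun,verb}; 8:driaprit {verb}; 9:flispaut {conjunction}; 10:grisbirai {determiner,noun}.
There are 64 candidate sequences in total.
The sequences that satisfy every rule: conjunction verb noun conjunction determiner determiner noun verb conjunction noun; conjunction verb noun conjunction determiner determiner verb verb conjunction noun; conjunction verb noun verb determiner determiner noun verb conjunction noun; conjunction verb noun verb determiner determiner verb verb conjunction noun.
Count = 4.

4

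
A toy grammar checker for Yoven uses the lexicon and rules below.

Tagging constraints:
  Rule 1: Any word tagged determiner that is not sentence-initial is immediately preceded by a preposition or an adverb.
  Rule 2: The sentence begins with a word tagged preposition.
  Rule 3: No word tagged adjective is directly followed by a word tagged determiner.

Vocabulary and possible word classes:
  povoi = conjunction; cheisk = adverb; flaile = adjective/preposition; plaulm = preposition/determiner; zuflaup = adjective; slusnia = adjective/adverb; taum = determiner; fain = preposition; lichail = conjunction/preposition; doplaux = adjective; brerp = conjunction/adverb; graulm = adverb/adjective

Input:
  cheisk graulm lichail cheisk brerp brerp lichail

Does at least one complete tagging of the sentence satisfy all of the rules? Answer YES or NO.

NO

Candidates per position — 1:cheisk {adverb}; 2:graulm {adverb,adjective}; 3:lichail {conjunction,preposition}; 4:cheisk {adverb}; 5:brerp {conjunction,adverb}; 6:brerp {conjunction,adverb}; 7:lichail {conjunction,preposition}.
Rule 2 cannot be satisfied by any choice of tags from the lexicon.
So there is no consistent tagging.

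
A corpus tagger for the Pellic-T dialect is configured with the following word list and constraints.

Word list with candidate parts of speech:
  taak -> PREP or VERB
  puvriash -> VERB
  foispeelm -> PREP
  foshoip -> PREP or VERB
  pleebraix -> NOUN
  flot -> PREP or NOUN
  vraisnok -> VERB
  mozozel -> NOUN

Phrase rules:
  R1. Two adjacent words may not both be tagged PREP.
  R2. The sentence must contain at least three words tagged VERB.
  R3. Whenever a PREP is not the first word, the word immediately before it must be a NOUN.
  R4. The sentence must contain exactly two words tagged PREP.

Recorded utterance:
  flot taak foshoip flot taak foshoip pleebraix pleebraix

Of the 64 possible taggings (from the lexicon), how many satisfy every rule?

1

Candidates per position — 1:flot {PREP,NOUN}; 2:taak {PREP,VERB}; 3:foshoip {PREP,VERB}; 4:flot {PREP,NOUN}; 5:taak {PREP,VERB}; 6:foshoip {PREP,VERB}; 7:pleebraix {NOUN}; 8:pleebraix {NOUN}.
There are 64 candidate sequences in total.
The sequences that satisfy every rule: PREP VERB VERB NOUN PREP VERB NOUN NOUN.
Count = 1.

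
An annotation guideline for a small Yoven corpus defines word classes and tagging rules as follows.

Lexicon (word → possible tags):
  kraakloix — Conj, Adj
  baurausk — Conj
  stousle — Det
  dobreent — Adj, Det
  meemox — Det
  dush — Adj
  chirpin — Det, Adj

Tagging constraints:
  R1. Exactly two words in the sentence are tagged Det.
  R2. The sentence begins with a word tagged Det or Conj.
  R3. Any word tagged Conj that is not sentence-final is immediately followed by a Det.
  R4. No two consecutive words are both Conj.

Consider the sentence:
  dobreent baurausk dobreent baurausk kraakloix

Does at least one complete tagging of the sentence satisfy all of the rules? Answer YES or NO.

NO

Candidates per position — 1:dobreent {Adj,Det}; 2:baurausk {Conj}; 3:dobreent {Adj,Det}; 4:baurausk {Conj}; 5:kraakloix {Conj,Adj}.
Rule 3 cannot be satisfied by any choice of tags from the lexicon.
So there is no consistent tagging.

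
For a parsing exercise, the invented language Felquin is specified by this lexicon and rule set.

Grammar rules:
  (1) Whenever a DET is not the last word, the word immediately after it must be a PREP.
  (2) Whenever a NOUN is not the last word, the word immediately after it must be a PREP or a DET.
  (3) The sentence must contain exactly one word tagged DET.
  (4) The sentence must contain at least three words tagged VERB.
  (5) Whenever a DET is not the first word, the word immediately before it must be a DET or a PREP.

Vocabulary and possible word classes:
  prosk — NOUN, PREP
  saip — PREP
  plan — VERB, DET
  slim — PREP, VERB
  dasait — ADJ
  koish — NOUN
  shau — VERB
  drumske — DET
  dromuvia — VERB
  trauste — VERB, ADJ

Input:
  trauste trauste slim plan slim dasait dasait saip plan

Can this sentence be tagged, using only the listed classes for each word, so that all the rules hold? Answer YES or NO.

Candidates per position — 1:trauste {VERB,ADJ}; 2:trauste {VERB,ADJ}; 3:slim {PREP,VERB}; 4:plan {VERB,DET}; 5:slim {PREP,VERB}; 6:dasait {ADJ}; 7:dasait {ADJ}; 8:saip {PREP}; 9:plan {VERB,DET}.
One satisfying assignment: VERB VERB VERB VERB PREP ADJ ADJ PREP DET.
Verifying each rule — rule 1 ✓; rule 2 ✓; rule 3 ✓; rule 4 ✓; rule 5 ✓.

YES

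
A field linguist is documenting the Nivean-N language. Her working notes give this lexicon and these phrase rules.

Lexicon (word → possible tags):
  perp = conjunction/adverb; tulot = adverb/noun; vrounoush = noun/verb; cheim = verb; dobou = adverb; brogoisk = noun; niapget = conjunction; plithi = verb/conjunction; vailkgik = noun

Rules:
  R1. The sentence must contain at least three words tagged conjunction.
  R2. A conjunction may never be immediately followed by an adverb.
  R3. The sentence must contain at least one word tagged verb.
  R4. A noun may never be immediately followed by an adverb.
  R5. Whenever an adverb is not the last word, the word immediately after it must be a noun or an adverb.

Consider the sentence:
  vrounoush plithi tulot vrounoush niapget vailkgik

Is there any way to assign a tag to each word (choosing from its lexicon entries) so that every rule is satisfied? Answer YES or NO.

NO

Candidates per position — 1:vrounoush {noun,verb}; 2:plithi {verb,conjunction}; 3:tulot {adverb,noun}; 4:vrounoush {noun,verb}; 5:niapget {conjunction}; 6:vailkgik {noun}.
Rule 1 cannot be satisfied by any choice of tags from the lexicon.
So there is no consistent tagging.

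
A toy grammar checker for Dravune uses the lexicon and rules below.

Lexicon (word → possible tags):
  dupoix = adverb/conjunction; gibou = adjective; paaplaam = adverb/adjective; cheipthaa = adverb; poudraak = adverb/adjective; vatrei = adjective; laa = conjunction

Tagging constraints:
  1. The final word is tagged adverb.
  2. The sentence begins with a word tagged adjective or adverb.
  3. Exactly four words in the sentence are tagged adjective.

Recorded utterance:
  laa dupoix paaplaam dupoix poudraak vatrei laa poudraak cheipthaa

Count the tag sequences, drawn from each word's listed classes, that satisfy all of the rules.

0

Candidates per position — 1:laa {conjunction}; 2:dupoix {adverb,conjunction}; 3:paaplaam {adverb,adjective}; 4:dupoix {adverb,conjunction}; 5:poudraak {adverb,adjective}; 6:vatrei {adjective}; 7:laa {conjunction}; 8:poudraak {adverb,adjective}; 9:cheipthaa {adverb}.
There are 32 candidate sequences in total.
Rule 2 cannot be satisfied by any choice of tags from the lexicon.
So there is no consistent tagging.
Count = 0.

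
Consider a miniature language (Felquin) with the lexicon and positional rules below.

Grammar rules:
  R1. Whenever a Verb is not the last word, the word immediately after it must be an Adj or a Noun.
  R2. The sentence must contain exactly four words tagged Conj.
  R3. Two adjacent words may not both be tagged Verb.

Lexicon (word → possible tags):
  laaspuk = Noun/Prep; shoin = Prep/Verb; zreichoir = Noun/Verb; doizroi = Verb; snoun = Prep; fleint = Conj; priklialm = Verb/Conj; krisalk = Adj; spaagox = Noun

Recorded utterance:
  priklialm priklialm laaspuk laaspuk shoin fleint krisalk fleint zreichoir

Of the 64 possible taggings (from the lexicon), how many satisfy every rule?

Candidates per position — 1:priklialm {Verb,Conj}; 2:priklialm {Verb,Conj}; 3:laaspuk {Noun,Prep}; 4:laaspuk {Noun,Prep}; 5:shoin {Prep,Verb}; 6:fleint {Conj}; 7:krisalk {Adj}; 8:fleint {Conj}; 9:zreichoir {Noun,Verb}.
There are 64 candidate sequences in total.
Checking each against the rules leaves 8 sequences.
Count = 8.

8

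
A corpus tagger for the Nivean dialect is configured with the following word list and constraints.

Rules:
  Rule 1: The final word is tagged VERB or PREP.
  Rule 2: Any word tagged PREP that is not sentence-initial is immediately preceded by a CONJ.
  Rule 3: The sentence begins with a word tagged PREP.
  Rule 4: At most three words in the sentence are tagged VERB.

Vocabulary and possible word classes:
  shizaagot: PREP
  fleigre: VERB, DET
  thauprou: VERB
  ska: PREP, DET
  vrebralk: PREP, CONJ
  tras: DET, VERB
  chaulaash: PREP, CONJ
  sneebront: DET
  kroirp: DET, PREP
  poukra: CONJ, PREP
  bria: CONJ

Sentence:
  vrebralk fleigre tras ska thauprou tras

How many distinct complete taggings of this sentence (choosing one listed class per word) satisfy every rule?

3

Candidates per position — 1:vrebralk {PREP,CONJ}; 2:fleigre {VERB,DET}; 3:tras {DET,VERB}; 4:ska {PREP,DET}; 5:thauprou {VERB}; 6:tras {DET,VERB}.
There are 32 candidate sequences in total.
The sequences that satisfy every rule: PREP VERB DET DET VERB VERB; PREP DET DET DET VERB VERB; PREP DET VERB DET VERB VERB.
Count = 3.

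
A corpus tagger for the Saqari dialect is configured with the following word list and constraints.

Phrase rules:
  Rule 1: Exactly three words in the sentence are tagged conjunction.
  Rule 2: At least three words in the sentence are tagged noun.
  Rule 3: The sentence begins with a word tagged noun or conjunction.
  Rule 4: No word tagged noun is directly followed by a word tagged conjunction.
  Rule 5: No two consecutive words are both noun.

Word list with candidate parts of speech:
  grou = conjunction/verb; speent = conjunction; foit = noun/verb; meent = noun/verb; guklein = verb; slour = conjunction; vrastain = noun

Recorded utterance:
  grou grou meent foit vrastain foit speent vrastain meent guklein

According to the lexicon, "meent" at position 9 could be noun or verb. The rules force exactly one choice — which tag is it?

Candidates per position — 1:grou {conjunction,verb}; 2:grou {conjunction,verb}; 3:meent {noun,verb}; 4:foit {noun,verb}; 5:vrastain {noun}; 6:foit {noun,verb}; 7:speent {conjunction}; 8:vrastain {noun}; 9:meent {noun,verb}; 10:guklein {verb}.
Position 1: tagging it verb would leave rule 1 unsatisfiable, so it must be conjunction.
Position 2: tagging it verb would leave rule 1 unsatisfiable, so it must be conjunction.
Position 4: tagging it noun would leave rule 5 unsatisfiable, so it must be verb.
Position 6: tagging it noun would leave rule 4 unsatisfiable, so it must be verb.
Position 9: tagging it noun would leave rule 5 unsatisfiable, so it must be verb.
Position 3: tagging it verb would leave rule 2 unsatisfiable, so it must be noun.
So the tagging must be: conjunction conjunction noun verb noun verb conjunction noun verb verb.
Verifying each rule — rule 1 ok; rule 2 ok; rule 3 ok; rule 4 ok; rule 5 ok.

verb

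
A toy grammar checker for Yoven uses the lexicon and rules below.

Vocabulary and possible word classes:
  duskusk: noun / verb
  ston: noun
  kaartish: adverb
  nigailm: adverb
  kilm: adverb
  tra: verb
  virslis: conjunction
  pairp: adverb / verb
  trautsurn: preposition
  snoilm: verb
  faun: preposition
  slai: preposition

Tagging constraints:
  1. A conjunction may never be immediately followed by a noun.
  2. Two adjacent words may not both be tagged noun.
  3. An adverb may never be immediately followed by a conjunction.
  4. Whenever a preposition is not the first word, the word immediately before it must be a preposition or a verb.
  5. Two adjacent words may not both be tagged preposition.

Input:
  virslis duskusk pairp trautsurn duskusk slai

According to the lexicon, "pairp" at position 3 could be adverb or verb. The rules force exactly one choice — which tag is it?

Candidates per position — 1:virslis {conjunction}; 2:duskusk {noun,verb}; 3:pairp {adverb,verb}; 4:trautsurn {preposition}; 5:duskusk {noun,verb}; 6:slai {preposition}.
Word 2 cannot be noun — rule 1 would then fail for every completion. It is verb.
Word 3 cannot be adverb — rule 4 would then fail for every completion. It is verb.
Word 5 cannot be noun — rule 4 would then fail for every completion. It is verb.
The unique satisfying tagging is: conjunction verb verb preposition verb preposition.
Verifying each rule — rule 1 ok; rule 2 ok; rule 3 ok; rule 4 ok; rule 5 ok.

verb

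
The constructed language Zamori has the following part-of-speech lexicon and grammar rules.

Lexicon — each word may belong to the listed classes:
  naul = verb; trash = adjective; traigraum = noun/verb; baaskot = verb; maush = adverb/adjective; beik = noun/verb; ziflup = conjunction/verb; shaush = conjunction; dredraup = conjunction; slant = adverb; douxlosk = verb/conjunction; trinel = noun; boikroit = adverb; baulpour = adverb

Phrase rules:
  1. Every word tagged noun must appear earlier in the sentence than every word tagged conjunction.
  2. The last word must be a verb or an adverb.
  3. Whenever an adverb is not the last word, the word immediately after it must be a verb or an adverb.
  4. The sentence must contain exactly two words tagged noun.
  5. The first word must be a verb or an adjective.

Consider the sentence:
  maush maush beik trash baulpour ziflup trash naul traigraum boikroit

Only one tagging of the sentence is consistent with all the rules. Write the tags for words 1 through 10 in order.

adjective adjective noun adjective adverb verb adjective verb noun adverb

Candidates per position — 1:maush {adverb,adjective}; 2:maush {adverb,adjective}; 3:beik {noun,verb}; 4:trash {adjective}; 5:baulpour {adverb}; 6:ziflup {conjunction,verb}; 7:trash {adjective}; 8:naul {verb}; 9:traigraum {noun,verb}; 10:boikroit {adverb}.
Position 1: adverb is ruled out by rule 5; that leaves adjective.
Position 3: verb is ruled out by rule 4; that leaves noun.
Position 6: conjunction is ruled out by rule 3; that leaves verb.
Position 9: verb is ruled out by rule 4; that leaves noun.
Position 2: adverb is ruled out by rule 3; that leaves adjective.
The only consistent sequence is: adjective adjective noun adjective adverb verb adjective verb noun adverb.
Check: rule 1 ✓; rule 2 ✓; rule 3 ✓; rule 4 ✓; rule 5 ✓.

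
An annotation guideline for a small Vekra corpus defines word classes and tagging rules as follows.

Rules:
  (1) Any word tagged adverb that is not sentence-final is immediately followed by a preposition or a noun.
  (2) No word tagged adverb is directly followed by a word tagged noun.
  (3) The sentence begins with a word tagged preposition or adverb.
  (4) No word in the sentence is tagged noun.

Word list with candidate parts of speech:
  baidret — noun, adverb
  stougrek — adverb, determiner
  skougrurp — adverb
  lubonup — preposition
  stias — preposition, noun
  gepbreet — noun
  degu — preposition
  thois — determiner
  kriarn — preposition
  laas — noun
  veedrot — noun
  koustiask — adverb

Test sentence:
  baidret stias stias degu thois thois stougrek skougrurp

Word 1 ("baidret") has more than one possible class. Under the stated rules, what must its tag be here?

adverb

Candidates per position — 1:baidret {noun,adverb}; 2:stias {preposition,noun}; 3:stias {preposition,noun}; 4:degu {preposition}; 5:thois {determiner}; 6:thois {determiner}; 7:stougrek {adverb,determiner}; 8:skougrurp {adverb}.
Word 1 cannot be noun — rule 3 would then fail for every completion. It is adverb.
Word 2 cannot be noun — rule 2 would then fail for every completion. It is preposition.
Word 3 cannot be noun — rule 4 would then fail for every completion. It is preposition.
Word 7 cannot be adverb — rule 1 would then fail for every completion. It is determiner.
The only consistent sequence is: adverb preposition preposition preposition determiner determiner determiner adverb.
Check: rule 1 holds; rule 2 holds; rule 3 holds; rule 4 holds.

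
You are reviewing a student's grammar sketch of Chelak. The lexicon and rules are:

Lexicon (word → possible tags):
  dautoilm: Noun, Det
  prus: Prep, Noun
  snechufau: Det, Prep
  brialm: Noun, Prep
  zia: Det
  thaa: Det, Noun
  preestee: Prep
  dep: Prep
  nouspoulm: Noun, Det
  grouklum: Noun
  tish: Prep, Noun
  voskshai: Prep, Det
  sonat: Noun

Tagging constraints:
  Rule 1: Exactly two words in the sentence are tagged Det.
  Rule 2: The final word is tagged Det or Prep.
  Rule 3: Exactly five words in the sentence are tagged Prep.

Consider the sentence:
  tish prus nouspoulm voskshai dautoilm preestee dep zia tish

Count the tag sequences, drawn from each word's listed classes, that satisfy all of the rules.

Candidates per position — 1:tish {Prep,Noun}; 2:prus {Prep,Noun}; 3:nouspoulm {Noun,Det}; 4:voskshai {Prep,Det}; 5:dautoilm {Noun,Det}; 6:preestee {Prep}; 7:dep {Prep}; 8:zia {Det}; 9:tish {Prep,Noun}.
There are 64 candidate sequences in total.
The sequences that satisfy every rule: Prep Prep Noun Det Noun Prep Prep Det Prep; Prep Noun Noun Prep Det Prep Prep Det Prep; Prep Noun Det Prep Noun Prep Prep Det Prep; Noun Prep Noun Prep Det Prep Prep Det Prep; Noun Prep Det Prep Noun Prep Prep Det Prep.
Count = 5.

5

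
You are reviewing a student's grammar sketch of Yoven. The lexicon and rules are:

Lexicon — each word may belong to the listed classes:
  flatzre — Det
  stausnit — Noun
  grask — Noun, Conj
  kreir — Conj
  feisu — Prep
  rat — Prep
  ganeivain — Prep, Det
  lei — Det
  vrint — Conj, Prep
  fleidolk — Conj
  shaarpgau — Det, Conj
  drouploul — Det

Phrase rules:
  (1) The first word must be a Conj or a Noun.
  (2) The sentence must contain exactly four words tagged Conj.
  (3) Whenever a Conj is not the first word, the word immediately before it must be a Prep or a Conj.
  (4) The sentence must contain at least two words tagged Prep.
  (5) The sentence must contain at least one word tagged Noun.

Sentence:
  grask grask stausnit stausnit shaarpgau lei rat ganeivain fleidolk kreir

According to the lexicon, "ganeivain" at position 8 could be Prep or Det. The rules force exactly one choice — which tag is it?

Candidates per position — 1:grask {Noun,Conj}; 2:grask {Noun,Conj}; 3:stausnit {Noun}; 4:stausnit {Noun}; 5:shaarpgau {Det,Conj}; 6:lei {Det}; 7:rat {Prep}; 8:ganeivain {Prep,Det}; 9:fleidolk {Conj}; 10:kreir {Conj}.
Position 5: Conj is ruled out by rule 3; that leaves Det.
Position 8: Det is ruled out by rule 3; that leaves Prep.
Position 1: Noun is ruled out by rule 2; that leaves Conj.
Position 2: Noun is ruled out by rule 2; that leaves Conj.
So the tagging must be: Conj Conj Noun Noun Det Det Prep Prep Conj Conj.
Checking: rule 1 ok; rule 2 ok; rule 3 ok; rule 4 ok; rule 5 ok.

Prep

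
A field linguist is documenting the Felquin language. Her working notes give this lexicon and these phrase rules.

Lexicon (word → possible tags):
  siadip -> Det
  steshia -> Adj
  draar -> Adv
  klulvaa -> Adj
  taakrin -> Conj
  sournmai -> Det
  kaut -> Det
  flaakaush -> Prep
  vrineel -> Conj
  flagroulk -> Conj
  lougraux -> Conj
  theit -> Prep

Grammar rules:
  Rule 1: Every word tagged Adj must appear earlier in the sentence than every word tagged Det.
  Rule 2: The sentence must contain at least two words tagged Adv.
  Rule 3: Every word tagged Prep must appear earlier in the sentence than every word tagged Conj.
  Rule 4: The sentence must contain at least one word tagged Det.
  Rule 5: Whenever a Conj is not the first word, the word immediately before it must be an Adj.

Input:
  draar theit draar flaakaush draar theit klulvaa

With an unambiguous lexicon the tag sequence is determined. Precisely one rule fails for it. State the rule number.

4

Fixed tagging: Adv Prep Adv Prep Adv Prep Adj.
Rule check: R1 ok, R2 ok, R3 ok, R4 fails, R5 ok.
Only rule 4 fails.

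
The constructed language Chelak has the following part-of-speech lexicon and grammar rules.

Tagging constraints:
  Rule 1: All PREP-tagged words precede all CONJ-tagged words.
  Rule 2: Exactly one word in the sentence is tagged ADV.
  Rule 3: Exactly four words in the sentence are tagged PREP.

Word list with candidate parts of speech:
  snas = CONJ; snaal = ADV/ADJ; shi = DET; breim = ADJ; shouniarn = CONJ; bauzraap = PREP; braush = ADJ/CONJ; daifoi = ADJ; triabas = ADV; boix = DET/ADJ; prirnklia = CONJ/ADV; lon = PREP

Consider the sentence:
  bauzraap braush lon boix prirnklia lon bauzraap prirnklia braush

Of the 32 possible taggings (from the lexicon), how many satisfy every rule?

4

Candidates per position — 1:bauzraap {PREP}; 2:braush {ADJ,CONJ}; 3:lon {PREP}; 4:boix {DET,ADJ}; 5:prirnklia {CONJ,ADV}; 6:lon {PREP}; 7:bauzraap {PREP}; 8:prirnklia {CONJ,ADV}; 9:braush {ADJ,CONJ}.
There are 32 candidate sequences in total.
The sequences that satisfy every rule: PREP ADJ PREP DET ADV PREP PREP CONJ ADJ; PREP ADJ PREP DET ADV PREP PREP CONJ CONJ; PREP ADJ PREP ADJ ADV PREP PREP CONJ ADJ; PREP ADJ PREP ADJ ADV PREP PREP CONJ CONJ.
Count = 4.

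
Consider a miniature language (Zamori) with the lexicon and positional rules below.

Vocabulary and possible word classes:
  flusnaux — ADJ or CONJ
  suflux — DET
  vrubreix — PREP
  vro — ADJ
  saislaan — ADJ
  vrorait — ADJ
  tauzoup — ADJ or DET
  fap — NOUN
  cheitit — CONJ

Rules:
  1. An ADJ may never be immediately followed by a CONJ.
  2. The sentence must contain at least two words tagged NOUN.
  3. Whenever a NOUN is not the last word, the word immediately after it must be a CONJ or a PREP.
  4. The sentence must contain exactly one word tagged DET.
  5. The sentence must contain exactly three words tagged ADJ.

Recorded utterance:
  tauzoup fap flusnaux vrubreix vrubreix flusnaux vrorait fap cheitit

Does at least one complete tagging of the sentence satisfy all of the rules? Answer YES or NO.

Candidates per position — 1:tauzoup {ADJ,DET}; 2:fap {NOUN}; 3:flusnaux {ADJ,CONJ}; 4:vrubreix {PREP}; 5:vrubreix {PREP}; 6:flusnaux {ADJ,CONJ}; 7:vrorait {ADJ}; 8:fap {NOUN}; 9:cheitit {CONJ}.
Every candidate sequence violates at least one rule; no consistent tagging exists.

NO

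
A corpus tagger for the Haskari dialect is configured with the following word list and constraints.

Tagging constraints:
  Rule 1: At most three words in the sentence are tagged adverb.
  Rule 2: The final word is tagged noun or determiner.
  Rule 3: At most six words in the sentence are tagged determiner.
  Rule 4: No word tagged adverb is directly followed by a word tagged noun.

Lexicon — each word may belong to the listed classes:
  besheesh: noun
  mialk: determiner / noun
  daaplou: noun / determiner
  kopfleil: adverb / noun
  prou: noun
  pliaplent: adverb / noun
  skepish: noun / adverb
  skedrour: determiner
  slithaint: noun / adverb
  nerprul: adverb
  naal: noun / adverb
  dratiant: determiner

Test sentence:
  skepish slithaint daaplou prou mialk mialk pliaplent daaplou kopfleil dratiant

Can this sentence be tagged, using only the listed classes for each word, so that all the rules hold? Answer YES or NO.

Candidates per position — 1:skepish {noun,adverb}; 2:slithaint {noun,adverb}; 3:daaplou {noun,determiner}; 4:prou {noun}; 5:mialk {determiner,noun}; 6:mialk {determiner,noun}; 7:pliaplent {adverb,noun}; 8:daaplou {noun,determiner}; 9:kopfleil {adverb,noun}; 10:dratiant {determiner}.
One satisfying assignment: adverb adverb determiner noun noun noun noun noun adverb determiner.
Check: rule 1 ✓; rule 2 ✓; rule 3 ✓; rule 4 ✓.

YES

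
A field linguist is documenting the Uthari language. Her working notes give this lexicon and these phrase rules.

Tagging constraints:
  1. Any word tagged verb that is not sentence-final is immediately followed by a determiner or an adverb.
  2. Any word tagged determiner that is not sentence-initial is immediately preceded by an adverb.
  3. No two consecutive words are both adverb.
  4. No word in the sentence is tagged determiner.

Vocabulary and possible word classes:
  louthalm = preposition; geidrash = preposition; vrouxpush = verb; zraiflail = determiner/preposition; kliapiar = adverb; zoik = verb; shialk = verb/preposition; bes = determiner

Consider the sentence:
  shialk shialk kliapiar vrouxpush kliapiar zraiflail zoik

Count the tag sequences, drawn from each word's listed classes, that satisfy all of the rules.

Candidates per position — 1:shialk {verb,preposition}; 2:shialk {verb,preposition}; 3:kliapiar {adverb}; 4:vrouxpush {verb}; 5:kliapiar {adverb}; 6:zraiflail {determiner,preposition}; 7:zoik {verb}.
There are 8 candidate sequences in total.
The sequences that satisfy every rule: preposition verb adverb verb adverb preposition verb; preposition preposition adverb verb adverb preposition verb.
Count = 2.

2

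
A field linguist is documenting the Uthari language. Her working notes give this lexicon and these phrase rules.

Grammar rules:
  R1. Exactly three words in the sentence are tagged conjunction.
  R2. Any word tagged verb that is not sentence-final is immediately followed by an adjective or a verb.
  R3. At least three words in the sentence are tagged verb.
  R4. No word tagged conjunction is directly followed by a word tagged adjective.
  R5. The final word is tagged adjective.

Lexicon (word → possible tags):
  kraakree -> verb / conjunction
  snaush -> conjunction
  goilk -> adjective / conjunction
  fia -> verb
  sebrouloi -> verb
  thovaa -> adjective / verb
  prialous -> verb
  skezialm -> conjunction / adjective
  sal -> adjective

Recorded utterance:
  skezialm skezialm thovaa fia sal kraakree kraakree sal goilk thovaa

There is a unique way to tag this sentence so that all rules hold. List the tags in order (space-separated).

conjunction conjunction verb verb adjective conjunction verb adjective adjective adjective

Candidates per position — 1:skezialm {conjunction,adjective}; 2:skezialm {conjunction,adjective}; 3:thovaa {adjective,verb}; 4:fia {verb}; 5:sal {adjective}; 6:kraakree {verb,conjunction}; 7:kraakree {verb,conjunction}; 8:sal {adjective}; 9:goilk {adjective,conjunction}; 10:thovaa {adjective,verb}.
Position 7: conjunction is ruled out by rule 4; that leaves verb.
Position 10: verb is ruled out by rule 5; that leaves adjective.
Position 9: conjunction is ruled out by rule 4; that leaves adjective.
Position 1: adjective is ruled out by rule 1; that leaves conjunction.
Position 2: adjective is ruled out by rule 1; that leaves conjunction.
Position 3: adjective is ruled out by rule 4; that leaves verb.
Position 6: verb is ruled out by rule 1; that leaves conjunction.
That leaves exactly one tagging: conjunction conjunction verb verb adjective conjunction verb adjective adjective adjective.
Verifying each rule — rule 1 ✓; rule 2 ✓; rule 3 ✓; rule 4 ✓; rule 5 ✓.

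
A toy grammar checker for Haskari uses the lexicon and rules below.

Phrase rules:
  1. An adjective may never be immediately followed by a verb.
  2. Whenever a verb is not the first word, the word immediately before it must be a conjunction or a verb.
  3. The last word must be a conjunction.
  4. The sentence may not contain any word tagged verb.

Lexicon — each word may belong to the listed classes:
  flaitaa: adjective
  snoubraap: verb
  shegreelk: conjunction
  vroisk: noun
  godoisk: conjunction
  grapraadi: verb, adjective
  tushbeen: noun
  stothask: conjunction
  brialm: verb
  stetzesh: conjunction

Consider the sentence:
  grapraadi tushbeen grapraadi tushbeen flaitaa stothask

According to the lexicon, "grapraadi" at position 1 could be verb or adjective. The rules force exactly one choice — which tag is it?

Candidates per position — 1:grapraadi {verb,adjective}; 2:tushbeen {noun}; 3:grapraadi {verb,adjective}; 4:tushbeen {noun}; 5:flaitaa {adjective}; 6:stothask {conjunction}.
Word 1 cannot be verb — rule 4 would then fail for every completion. It is adjective.
Word 3 cannot be verb — rule 2 would then fail for every completion. It is adjective.
The unique satisfying tagging is: adjective noun adjective noun adjective conjunction.
Check: rule 1 ok; rule 2 ok; rule 3 ok; rule 4 ok.

adjective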